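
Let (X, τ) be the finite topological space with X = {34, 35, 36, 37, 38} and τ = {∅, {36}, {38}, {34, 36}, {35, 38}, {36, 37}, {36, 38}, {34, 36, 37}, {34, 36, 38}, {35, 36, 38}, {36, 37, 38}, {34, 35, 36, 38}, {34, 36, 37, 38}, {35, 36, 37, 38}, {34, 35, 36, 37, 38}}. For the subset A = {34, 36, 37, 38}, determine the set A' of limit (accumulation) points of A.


A' = {34, 35, 37}

For each x ∈ X, list the open sets U ∈ τ with x ∈ U, then check whether U ∩ (A ∖ {x}) ≠ ∅ for every such U.
  x = 34: opens ∋ x are {34, 36}, {34, 36, 37}, {34, 36, 38}, {34, 35, 36, 38}, {34, 36, 37, 38}, {34, 35, 36, 37, 38}; each meets A ∖ {34}, so x IS a limit point.
  x = 35: opens ∋ x are {35, 38}, {35, 36, 38}, {34, 35, 36, 38}, {35, 36, 37, 38}, {34, 35, 36, 37, 38}; each meets A ∖ {35}, so x IS a limit point.
  x = 36: open {36} ∋ x has {36} ∩ (A ∖ {36}) = ∅, so x is NOT a limit point.
  x = 37: opens ∋ x are {36, 37}, {34, 36, 37}, {36, 37, 38}, {34, 36, 37, 38}, {35, 36, 37, 38}, {34, 35, 36, 37, 38}; each meets A ∖ {37}, so x IS a limit point.
  x = 38: open {38} ∋ x has {38} ∩ (A ∖ {38}) = ∅, so x is NOT a limit point.
Collecting: A' = {34, 35, 37}.


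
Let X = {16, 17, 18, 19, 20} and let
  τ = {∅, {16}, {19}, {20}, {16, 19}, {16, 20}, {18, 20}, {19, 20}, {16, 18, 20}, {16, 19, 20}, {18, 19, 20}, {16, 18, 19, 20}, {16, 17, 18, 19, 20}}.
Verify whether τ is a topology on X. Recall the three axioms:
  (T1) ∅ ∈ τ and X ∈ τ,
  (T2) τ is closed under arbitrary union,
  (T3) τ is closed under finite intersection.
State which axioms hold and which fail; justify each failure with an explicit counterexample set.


τ IS a topology on X.

Axiom (T1): ∅ ∈ τ? Yes; X ∈ τ? Yes.
Axiom (T2/T3): check pairwise unions and intersections of members of τ.
All pairwise intersections and unions checked — each lies in τ. Therefore τ satisfies (T1), (T2), (T3): it IS a topology on X.


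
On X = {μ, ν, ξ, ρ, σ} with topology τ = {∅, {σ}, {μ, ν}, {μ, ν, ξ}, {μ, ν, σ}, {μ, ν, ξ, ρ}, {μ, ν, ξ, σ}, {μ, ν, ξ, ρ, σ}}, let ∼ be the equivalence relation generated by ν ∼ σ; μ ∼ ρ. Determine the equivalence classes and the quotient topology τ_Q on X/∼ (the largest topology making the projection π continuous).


X/∼ = {[μ=ρ], [ν=σ], [ξ]}; |τ_Q| = 2.

Equivalence classes: [μ=ρ], [ν=σ], [ξ].
Quotient map π: X → X/∼ sends μ ↦ [μ=ρ], ν ↦ [ν=σ], ξ ↦ [ξ], ρ ↦ [μ=ρ], σ ↦ [ν=σ].
For each subset V ⊆ X/∼, compute π^{-1}(V) ⊆ X and check whether π^{-1}(V) ∈ τ. V is open in τ_Q iff π^{-1}(V) ∈ τ.
  V = {}: π^{-1}(V) = ∅ ∈ τ ✓.
  V = {[μ=ρ]}: π^{-1}(V) = {μ, ρ} ∉ τ ✗.
  V = {[ν=σ]}: π^{-1}(V) = {ν, σ} ∉ τ ✗.
  V = {[μ=ρ], [ν=σ]}: π^{-1}(V) = {μ, ν, ρ, σ} ∉ τ ✗.
  V = {[ξ]}: π^{-1}(V) = {ξ} ∉ τ ✗.
  V = {[μ=ρ], [ξ]}: π^{-1}(V) = {μ, ξ, ρ} ∉ τ ✗.
  V = {[ν=σ], [ξ]}: π^{-1}(V) = {ν, ξ, σ} ∉ τ ✗.
  V = {[μ=ρ], [ν=σ], [ξ]}: π^{-1}(V) = {μ, ν, ξ, ρ, σ} ∈ τ ✓.
Open sets in the quotient: τ_Q = {{}, {[μ=ρ], [ν=σ], [ξ]}} (2 elements).


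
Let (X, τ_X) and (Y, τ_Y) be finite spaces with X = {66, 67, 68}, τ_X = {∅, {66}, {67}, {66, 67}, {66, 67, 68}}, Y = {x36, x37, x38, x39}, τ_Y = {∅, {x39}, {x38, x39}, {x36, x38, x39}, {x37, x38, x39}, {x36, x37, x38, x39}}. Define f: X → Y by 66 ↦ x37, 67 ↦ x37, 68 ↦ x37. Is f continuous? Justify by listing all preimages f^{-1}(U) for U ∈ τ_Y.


f IS continuous.

Compute f^{-1}(U) for each U ∈ τ_Y:
  U = ∅: f^{-1}(U) = ∅ ∈ τ_X ✓.
  U = {x39}: f^{-1}(U) = ∅ ∈ τ_X ✓.
  U = {x38, x39}: f^{-1}(U) = ∅ ∈ τ_X ✓.
  U = {x36, x38, x39}: f^{-1}(U) = ∅ ∈ τ_X ✓.
  U = {x37, x38, x39}: f^{-1}(U) = {66, 67, 68} ∈ τ_X ✓.
  U = {x36, x37, x38, x39}: f^{-1}(U) = {66, 67, 68} ∈ τ_X ✓.
Every preimage lies in τ_X, so f IS continuous.


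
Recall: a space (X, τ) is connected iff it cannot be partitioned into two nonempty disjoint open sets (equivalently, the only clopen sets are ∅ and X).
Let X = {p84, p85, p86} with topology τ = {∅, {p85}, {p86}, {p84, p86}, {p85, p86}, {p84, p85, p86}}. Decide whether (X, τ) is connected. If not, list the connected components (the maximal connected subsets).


(X, τ) is disconnected; components = [{p85}, {p84, p86}].

Find clopen sets (U ∈ τ with X ∖ U ∈ τ):
  U = ∅, X ∖ U = {p84, p85, p86} — both open, so U is clopen.
  U = {p85}, X ∖ U = {p84, p86} — both open, so U is clopen.
  U = {p84, p86}, X ∖ U = {p85} — both open, so U is clopen.
  U = {p84, p85, p86}, X ∖ U = ∅ — both open, so U is clopen.
Nontrivial clopen(s) exist: e.g. {p85}. So (X, τ) is disconnected.
Compute connected components by grouping points that agree on all clopens:
  component: {p85}
  component: {p84, p86}


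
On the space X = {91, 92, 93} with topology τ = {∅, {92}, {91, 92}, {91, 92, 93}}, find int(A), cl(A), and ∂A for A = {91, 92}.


int(A) = {91, 92}, cl(A) = {91, 92, 93}, ∂A = {93}.

Closed sets in (X, τ) are complements of opens:
  closed(X, τ) = {∅, {93}, {91, 93}, {91, 92, 93}}.
int(A) = ⋃ {U ∈ τ : U ⊆ A}. Opens contained in A: ∅, {92}, {91, 92}.
Taking the union of these: int(A) = {91, 92}.
cl(A) = ⋂ {C closed : A ⊆ C}. Closed sets containing A: {91, 92, 93}.
Intersecting these: cl(A) = {91, 92, 93}.
∂A = cl(A) ∖ int(A) = {91, 92, 93} ∖ {91, 92} = {93}.


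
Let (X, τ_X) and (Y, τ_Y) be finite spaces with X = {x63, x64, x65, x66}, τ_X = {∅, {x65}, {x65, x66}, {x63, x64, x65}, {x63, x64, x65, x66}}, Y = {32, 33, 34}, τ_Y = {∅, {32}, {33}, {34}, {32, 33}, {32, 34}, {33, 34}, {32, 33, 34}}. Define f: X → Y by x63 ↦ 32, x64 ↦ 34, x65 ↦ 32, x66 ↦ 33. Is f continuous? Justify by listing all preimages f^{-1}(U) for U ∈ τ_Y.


f is NOT continuous.

Compute f^{-1}(U) for each U ∈ τ_Y:
  U = ∅: f^{-1}(U) = ∅ ∈ τ_X ✓.
  U = {32}: f^{-1}(U) = {x63, x65} ∉ τ_X ✗.
  U = {33}: f^{-1}(U) = {x66} ∉ τ_X ✗.
  U = {34}: f^{-1}(U) = {x64} ∉ τ_X ✗.
  U = {32, 33}: f^{-1}(U) = {x63, x65, x66} ∉ τ_X ✗.
  U = {32, 34}: f^{-1}(U) = {x63, x64, x65} ∈ τ_X ✓.
  U = {33, 34}: f^{-1}(U) = {x64, x66} ∉ τ_X ✗.
  U = {32, 33, 34}: f^{-1}(U) = {x63, x64, x65, x66} ∈ τ_X ✓.
Found U = {32} with f^{-1}(U) = {x63, x65} not in τ_X. Therefore f is NOT continuous.


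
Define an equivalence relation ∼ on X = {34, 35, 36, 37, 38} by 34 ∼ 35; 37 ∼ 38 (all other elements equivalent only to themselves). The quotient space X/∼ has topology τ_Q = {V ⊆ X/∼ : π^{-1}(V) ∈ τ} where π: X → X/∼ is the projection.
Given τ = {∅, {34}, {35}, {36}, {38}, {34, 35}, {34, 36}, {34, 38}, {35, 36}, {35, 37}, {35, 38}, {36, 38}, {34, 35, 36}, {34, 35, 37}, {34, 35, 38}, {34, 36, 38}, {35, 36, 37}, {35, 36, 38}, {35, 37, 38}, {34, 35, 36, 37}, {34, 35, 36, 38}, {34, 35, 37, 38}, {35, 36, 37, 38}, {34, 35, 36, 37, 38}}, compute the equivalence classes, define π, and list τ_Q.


X/∼ = {[34=35], [36], [37=38]}; |τ_Q| = 6.

Equivalence classes: [34=35], [36], [37=38].
Quotient map π: X → X/∼ sends 34 ↦ [34=35], 35 ↦ [34=35], 36 ↦ [36], 37 ↦ [37=38], 38 ↦ [37=38].
For each subset V ⊆ X/∼, compute π^{-1}(V) ⊆ X and check whether π^{-1}(V) ∈ τ. V is open in τ_Q iff π^{-1}(V) ∈ τ.
  V = {}: π^{-1}(V) = ∅ ∈ τ ✓.
  V = {[34=35]}: π^{-1}(V) = {34, 35} ∈ τ ✓.
  V = {[36]}: π^{-1}(V) = {36} ∈ τ ✓.
  V = {[34=35], [36]}: π^{-1}(V) = {34, 35, 36} ∈ τ ✓.
  V = {[37=38]}: π^{-1}(V) = {37, 38} ∉ τ ✗.
  V = {[34=35], [37=38]}: π^{-1}(V) = {34, 35, 37, 38} ∈ τ ✓.
  V = {[36], [37=38]}: π^{-1}(V) = {36, 37, 38} ∉ τ ✗.
  V = {[34=35], [36], [37=38]}: π^{-1}(V) = {34, 35, 36, 37, 38} ∈ τ ✓.
Open sets in the quotient: τ_Q = {{}, {[34=35]}, {[36]}, {[34=35], [36]}, {[34=35], [37=38]}, {[34=35], [36], [37=38]}} (6 elements).


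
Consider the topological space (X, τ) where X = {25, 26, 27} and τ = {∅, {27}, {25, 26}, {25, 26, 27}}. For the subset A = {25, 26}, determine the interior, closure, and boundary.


int(A) = {25, 26}, cl(A) = {25, 26}, ∂A = ∅.

Closed sets in (X, τ) are complements of opens:
  closed(X, τ) = {∅, {27}, {25, 26}, {25, 26, 27}}.
int(A) = ⋃ {U ∈ τ : U ⊆ A}. Opens contained in A: ∅, {25, 26}.
Taking the union of these: int(A) = {25, 26}.
cl(A) = ⋂ {C closed : A ⊆ C}. Closed sets containing A: {25, 26}, {25, 26, 27}.
Intersecting these: cl(A) = {25, 26}.
∂A = cl(A) ∖ int(A) = {25, 26} ∖ {25, 26} = ∅.


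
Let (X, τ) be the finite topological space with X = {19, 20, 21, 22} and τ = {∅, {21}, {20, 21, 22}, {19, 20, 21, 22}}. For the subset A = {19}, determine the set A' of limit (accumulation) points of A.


A' = ∅

For each x ∈ X, list the open sets U ∈ τ with x ∈ U, then check whether U ∩ (A ∖ {x}) ≠ ∅ for every such U.
  x = 19: open {19, 20, 21, 22} ∋ x has {19, 20, 21, 22} ∩ (A ∖ {19}) = ∅, so x is NOT a limit point.
  x = 20: open {20, 21, 22} ∋ x has {20, 21, 22} ∩ (A ∖ {20}) = ∅, so x is NOT a limit point.
  x = 21: open {21} ∋ x has {21} ∩ (A ∖ {21}) = ∅, so x is NOT a limit point.
  x = 22: open {20, 21, 22} ∋ x has {20, 21, 22} ∩ (A ∖ {22}) = ∅, so x is NOT a limit point.
Collecting: A' = ∅.


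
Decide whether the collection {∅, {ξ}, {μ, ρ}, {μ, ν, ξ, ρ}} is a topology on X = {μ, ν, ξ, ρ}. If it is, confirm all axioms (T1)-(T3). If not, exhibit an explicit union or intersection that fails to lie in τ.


τ is NOT a topology on X.

Axiom (T1): ∅ ∈ τ? Yes; X ∈ τ? Yes.
Axiom (T2/T3): check pairwise unions and intersections of members of τ.
Counterexample for (T2): {ξ} ∪ {μ, ρ} = {μ, ξ, ρ} ∉ τ. Therefore τ is NOT a topology.


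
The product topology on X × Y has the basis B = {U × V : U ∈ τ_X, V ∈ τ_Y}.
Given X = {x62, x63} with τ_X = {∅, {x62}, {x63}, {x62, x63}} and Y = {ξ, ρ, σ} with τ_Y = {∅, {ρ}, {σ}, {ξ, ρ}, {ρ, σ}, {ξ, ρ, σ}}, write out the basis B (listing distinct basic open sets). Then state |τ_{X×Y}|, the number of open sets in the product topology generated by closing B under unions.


Basis B = {∅ × ∅, {x62} × {ρ}, {x62} × {σ}, {x63} × {ρ}, {x63} × {σ}, {x62} × {ξ, ρ}, {x62} × {ρ, σ}, {x62, x63} × {ρ}, {x62, x63} × {σ}, {x63} × {ξ, ρ}, {x63} × {ρ, σ}, {x62} × {ξ, ρ, σ}, {x63} × {ξ, ρ, σ}, {x62, x63} × {ξ, ρ}, {x62, x63} × {ρ, σ}, {x62, x63} × {ξ, ρ, σ}}; |τ_{X×Y}| = 36.

Enumerate products U × V with U ∈ τ_X, V ∈ τ_Y (deduplicated):
  ∅ × ∅ = {} (∅)
  {x62} × {ρ} = {(x62,ρ)}
  {x62} × {σ} = {(x62,σ)}
  {x63} × {ρ} = {(x63,ρ)}
  {x63} × {σ} = {(x63,σ)}
  {x62} × {ξ, ρ} = {(x62,ξ), (x62,ρ)}
  {x62} × {ρ, σ} = {(x62,ρ), (x62,σ)}
  {x62, x63} × {ρ} = {(x62,ρ), (x63,ρ)}
  {x62, x63} × {σ} = {(x62,σ), (x63,σ)}
  {x63} × {ξ, ρ} = {(x63,ξ), (x63,ρ)}
  {x63} × {ρ, σ} = {(x63,ρ), (x63,σ)}
  {x62} × {ξ, ρ, σ} = {(x62,ξ), (x62,ρ), (x62,σ)}
  {x63} × {ξ, ρ, σ} = {(x63,ξ), (x63,ρ), (x63,σ)}
  {x62, x63} × {ξ, ρ} = {(x62,ξ), (x62,ρ), (x63,ξ), (x63,ρ)}
  {x62, x63} × {ρ, σ} = {(x62,ρ), (x62,σ), (x63,ρ), (x63,σ)}
  {x62, x63} × {ξ, ρ, σ} = {(x62,ξ), (x62,ρ), (x62,σ), (x63,ξ), (x63,ρ), (x63,σ)}
These 16 distinct sets form the basis B.
Close under arbitrary unions to get τ_{X×Y}; counting gives |τ_{X×Y}| = 36.


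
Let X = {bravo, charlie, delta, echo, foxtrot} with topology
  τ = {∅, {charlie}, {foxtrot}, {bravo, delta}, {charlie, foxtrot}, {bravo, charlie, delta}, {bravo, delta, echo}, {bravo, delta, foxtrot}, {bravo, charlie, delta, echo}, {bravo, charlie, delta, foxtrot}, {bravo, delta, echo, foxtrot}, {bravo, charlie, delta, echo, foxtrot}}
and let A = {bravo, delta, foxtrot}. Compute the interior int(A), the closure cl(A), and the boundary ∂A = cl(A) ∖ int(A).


int(A) = {bravo, delta, foxtrot}, cl(A) = {bravo, delta, echo, foxtrot}, ∂A = {echo}.

Closed sets in (X, τ) are complements of opens:
  closed(X, τ) = {∅, {charlie}, {echo}, {foxtrot}, {charlie, echo}, {charlie, foxtrot}, {echo, foxtrot}, {bravo, delta, echo}, {charlie, echo, foxtrot}, {bravo, charlie, delta, echo}, {bravo, delta, echo, foxtrot}, {bravo, charlie, delta, echo, foxtrot}}.
int(A) = ⋃ {U ∈ τ : U ⊆ A}. Opens contained in A: ∅, {foxtrot}, {bravo, delta}, {bravo, delta, foxtrot}.
Taking the union of these: int(A) = {bravo, delta, foxtrot}.
cl(A) = ⋂ {C closed : A ⊆ C}. Closed sets containing A: {bravo, delta, echo, foxtrot}, {bravo, charlie, delta, echo, foxtrot}.
Intersecting these: cl(A) = {bravo, delta, echo, foxtrot}.
∂A = cl(A) ∖ int(A) = {bravo, delta, echo, foxtrot} ∖ {bravo, delta, foxtrot} = {echo}.


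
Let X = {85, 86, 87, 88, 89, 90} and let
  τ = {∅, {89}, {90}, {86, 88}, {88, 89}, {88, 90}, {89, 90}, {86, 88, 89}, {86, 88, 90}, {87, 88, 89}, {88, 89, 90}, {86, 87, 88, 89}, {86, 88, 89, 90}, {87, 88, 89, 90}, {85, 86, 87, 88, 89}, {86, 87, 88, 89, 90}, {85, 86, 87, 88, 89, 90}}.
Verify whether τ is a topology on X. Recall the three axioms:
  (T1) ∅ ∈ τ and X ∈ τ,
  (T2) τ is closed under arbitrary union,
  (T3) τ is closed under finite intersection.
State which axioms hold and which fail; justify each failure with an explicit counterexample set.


τ is NOT a topology on X.

Axiom (T1): ∅ ∈ τ? Yes; X ∈ τ? Yes.
Axiom (T2/T3): check pairwise unions and intersections of members of τ.
Counterexample for (T3): {86, 88} ∩ {88, 89} = {88} ∉ τ. Therefore τ is NOT a topology.


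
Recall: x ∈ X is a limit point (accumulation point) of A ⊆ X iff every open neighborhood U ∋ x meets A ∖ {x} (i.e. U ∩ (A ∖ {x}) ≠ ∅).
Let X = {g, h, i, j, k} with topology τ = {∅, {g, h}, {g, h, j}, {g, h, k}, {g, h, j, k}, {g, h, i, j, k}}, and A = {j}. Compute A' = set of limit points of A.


A' = {i}

For each x ∈ X, list the open sets U ∈ τ with x ∈ U, then check whether U ∩ (A ∖ {x}) ≠ ∅ for every such U.
  x = g: open {g, h} ∋ x has {g, h} ∩ (A ∖ {g}) = ∅, so x is NOT a limit point.
  x = h: open {g, h} ∋ x has {g, h} ∩ (A ∖ {h}) = ∅, so x is NOT a limit point.
  x = i: opens ∋ x are {g, h, i, j, k}; each meets A ∖ {i}, so x IS a limit point.
  x = j: open {g, h, j} ∋ x has {g, h, j} ∩ (A ∖ {j}) = ∅, so x is NOT a limit point.
  x = k: open {g, h, k} ∋ x has {g, h, k} ∩ (A ∖ {k}) = ∅, so x is NOT a limit point.
Collecting: A' = {i}.


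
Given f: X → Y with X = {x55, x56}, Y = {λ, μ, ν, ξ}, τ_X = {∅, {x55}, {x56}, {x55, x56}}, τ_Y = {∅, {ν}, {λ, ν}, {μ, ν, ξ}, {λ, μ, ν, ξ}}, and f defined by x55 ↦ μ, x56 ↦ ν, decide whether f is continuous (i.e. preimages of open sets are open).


f IS continuous.

Compute f^{-1}(U) for each U ∈ τ_Y:
  U = ∅: f^{-1}(U) = ∅ ∈ τ_X ✓.
  U = {ν}: f^{-1}(U) = {x56} ∈ τ_X ✓.
  U = {λ, ν}: f^{-1}(U) = {x56} ∈ τ_X ✓.
  U = {μ, ν, ξ}: f^{-1}(U) = {x55, x56} ∈ τ_X ✓.
  U = {λ, μ, ν, ξ}: f^{-1}(U) = {x55, x56} ∈ τ_X ✓.
Every preimage lies in τ_X, so f IS continuous.


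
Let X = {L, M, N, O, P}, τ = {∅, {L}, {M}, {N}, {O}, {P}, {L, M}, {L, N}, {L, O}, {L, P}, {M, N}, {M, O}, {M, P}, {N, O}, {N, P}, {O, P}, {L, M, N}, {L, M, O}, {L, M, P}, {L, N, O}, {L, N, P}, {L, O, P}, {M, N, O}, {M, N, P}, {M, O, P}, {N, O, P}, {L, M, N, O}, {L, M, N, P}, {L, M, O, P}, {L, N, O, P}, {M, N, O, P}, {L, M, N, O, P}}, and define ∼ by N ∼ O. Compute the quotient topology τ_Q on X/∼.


X/∼ = {[L], [M], [N=O], [P]}; |τ_Q| = 16.

Equivalence classes: [L], [M], [N=O], [P].
Quotient map π: X → X/∼ sends L ↦ [L], M ↦ [M], N ↦ [N=O], O ↦ [N=O], P ↦ [P].
For each subset V ⊆ X/∼, compute π^{-1}(V) ⊆ X and check whether π^{-1}(V) ∈ τ. V is open in τ_Q iff π^{-1}(V) ∈ τ.
  V = {}: π^{-1}(V) = ∅ ∈ τ ✓.
  V = {[L]}: π^{-1}(V) = {L} ∈ τ ✓.
  V = {[M]}: π^{-1}(V) = {M} ∈ τ ✓.
  V = {[L], [M]}: π^{-1}(V) = {L, M} ∈ τ ✓.
  V = {[N=O]}: π^{-1}(V) = {N, O} ∈ τ ✓.
  V = {[L], [N=O]}: π^{-1}(V) = {L, N, O} ∈ τ ✓.
  V = {[M], [N=O]}: π^{-1}(V) = {M, N, O} ∈ τ ✓.
  V = {[L], [M], [N=O]}: π^{-1}(V) = {L, M, N, O} ∈ τ ✓.
  V = {[P]}: π^{-1}(V) = {P} ∈ τ ✓.
  V = {[L], [P]}: π^{-1}(V) = {L, P} ∈ τ ✓.
  V = {[M], [P]}: π^{-1}(V) = {M, P} ∈ τ ✓.
  V = {[L], [M], [P]}: π^{-1}(V) = {L, M, P} ∈ τ ✓.
  V = {[N=O], [P]}: π^{-1}(V) = {N, O, P} ∈ τ ✓.
  V = {[L], [N=O], [P]}: π^{-1}(V) = {L, N, O, P} ∈ τ ✓.
  V = {[M], [N=O], [P]}: π^{-1}(V) = {M, N, O, P} ∈ τ ✓.
  V = {[L], [M], [N=O], [P]}: π^{-1}(V) = {L, M, N, O, P} ∈ τ ✓.
Open sets in the quotient: τ_Q = {{}, {[L]}, {[M]}, {[L], [M]}, {[N=O]}, {[L], [N=O]}, {[M], [N=O]}, {[L], [M], [N=O]}, {[P]}, {[L], [P]}, {[M], [P]}, {[L], [M], [P]}, {[N=O], [P]}, {[L], [N=O], [P]}, {[M], [N=O], [P]}, {[L], [M], [N=O], [P]}} (16 elements).


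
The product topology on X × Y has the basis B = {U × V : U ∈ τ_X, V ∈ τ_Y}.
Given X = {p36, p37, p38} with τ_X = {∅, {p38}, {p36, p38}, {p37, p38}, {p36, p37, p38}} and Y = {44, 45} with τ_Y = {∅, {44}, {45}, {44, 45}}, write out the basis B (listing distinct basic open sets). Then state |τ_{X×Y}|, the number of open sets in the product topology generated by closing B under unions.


Basis B = {∅ × ∅, {p38} × {44}, {p38} × {45}, {p36, p38} × {44}, {p36, p38} × {45}, {p37, p38} × {44}, {p37, p38} × {45}, {p38} × {44, 45}, {p36, p37, p38} × {44}, {p36, p37, p38} × {45}, {p36, p38} × {44, 45}, {p37, p38} × {44, 45}, {p36, p37, p38} × {44, 45}}; |τ_{X×Y}| = 25.

Enumerate products U × V with U ∈ τ_X, V ∈ τ_Y (deduplicated):
  ∅ × ∅ = {} (∅)
  {p38} × {44} = {(p38,44)}
  {p38} × {45} = {(p38,45)}
  {p36, p38} × {44} = {(p36,44), (p38,44)}
  {p36, p38} × {45} = {(p36,45), (p38,45)}
  {p37, p38} × {44} = {(p37,44), (p38,44)}
  {p37, p38} × {45} = {(p37,45), (p38,45)}
  {p38} × {44, 45} = {(p38,44), (p38,45)}
  {p36, p37, p38} × {44} = {(p36,44), (p37,44), (p38,44)}
  {p36, p37, p38} × {45} = {(p36,45), (p37,45), (p38,45)}
  {p36, p38} × {44, 45} = {(p36,44), (p36,45), (p38,44), (p38,45)}
  {p37, p38} × {44, 45} = {(p37,44), (p37,45), (p38,44), (p38,45)}
  {p36, p37, p38} × {44, 45} = {(p36,44), (p36,45), (p37,44), (p37,45), (p38,44), (p38,45)}
These 13 distinct sets form the basis B.
Close under arbitrary unions to get τ_{X×Y}; counting gives |τ_{X×Y}| = 25.


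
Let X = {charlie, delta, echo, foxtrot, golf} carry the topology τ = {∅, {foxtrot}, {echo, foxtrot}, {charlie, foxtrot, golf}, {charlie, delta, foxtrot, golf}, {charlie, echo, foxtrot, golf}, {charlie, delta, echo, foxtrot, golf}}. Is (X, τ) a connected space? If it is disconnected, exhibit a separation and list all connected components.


(X, τ) is connected.

Find clopen sets (U ∈ τ with X ∖ U ∈ τ):
  U = ∅, X ∖ U = {charlie, delta, echo, foxtrot, golf} — both open, so U is clopen.
  U = {charlie, delta, echo, foxtrot, golf}, X ∖ U = ∅ — both open, so U is clopen.
Only trivial clopens (∅ and X) exist, so (X, τ) is connected.
Compute connected components by grouping points that agree on all clopens:
  component: {charlie, delta, echo, foxtrot, golf}


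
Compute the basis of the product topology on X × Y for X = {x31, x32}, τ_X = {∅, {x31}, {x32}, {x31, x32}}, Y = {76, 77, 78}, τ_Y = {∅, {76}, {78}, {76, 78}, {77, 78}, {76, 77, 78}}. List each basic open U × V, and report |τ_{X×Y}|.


Basis B = {∅ × ∅, {x31} × {76}, {x31} × {78}, {x32} × {76}, {x32} × {78}, {x31} × {76, 78}, {x31, x32} × {76}, {x31} × {77, 78}, {x31, x32} × {78}, {x32} × {76, 78}, {x32} × {77, 78}, {x31} × {76, 77, 78}, {x32} × {76, 77, 78}, {x31, x32} × {76, 78}, {x31, x32} × {77, 78}, {x31, x32} × {76, 77, 78}}; |τ_{X×Y}| = 36.

Enumerate products U × V with U ∈ τ_X, V ∈ τ_Y (deduplicated):
  ∅ × ∅ = {} (∅)
  {x31} × {76} = {(x31,76)}
  {x31} × {78} = {(x31,78)}
  {x32} × {76} = {(x32,76)}
  {x32} × {78} = {(x32,78)}
  {x31} × {76, 78} = {(x31,76), (x31,78)}
  {x31, x32} × {76} = {(x31,76), (x32,76)}
  {x31} × {77, 78} = {(x31,77), (x31,78)}
  {x31, x32} × {78} = {(x31,78), (x32,78)}
  {x32} × {76, 78} = {(x32,76), (x32,78)}
  {x32} × {77, 78} = {(x32,77), (x32,78)}
  {x31} × {76, 77, 78} = {(x31,76), (x31,77), (x31,78)}
  {x32} × {76, 77, 78} = {(x32,76), (x32,77), (x32,78)}
  {x31, x32} × {76, 78} = {(x31,76), (x31,78), (x32,76), (x32,78)}
  {x31, x32} × {77, 78} = {(x31,77), (x31,78), (x32,77), (x32,78)}
  {x31, x32} × {76, 77, 78} = {(x31,76), (x31,77), (x31,78), (x32,76), (x32,77), (x32,78)}
These 16 distinct sets form the basis B.
Close under arbitrary unions to get τ_{X×Y}; counting gives |τ_{X×Y}| = 36.


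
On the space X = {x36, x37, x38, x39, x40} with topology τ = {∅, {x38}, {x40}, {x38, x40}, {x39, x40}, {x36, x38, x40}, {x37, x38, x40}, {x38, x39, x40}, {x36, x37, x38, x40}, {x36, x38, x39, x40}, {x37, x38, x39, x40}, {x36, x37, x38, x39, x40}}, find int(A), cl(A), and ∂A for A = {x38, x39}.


int(A) = {x38}, cl(A) = {x36, x37, x38, x39}, ∂A = {x36, x37, x39}.

Closed sets in (X, τ) are complements of opens:
  closed(X, τ) = {∅, {x36}, {x37}, {x39}, {x36, x37}, {x36, x39}, {x37, x39}, {x36, x37, x38}, {x36, x37, x39}, {x36, x37, x38, x39}, {x36, x37, x39, x40}, {x36, x37, x38, x39, x40}}.
int(A) = ⋃ {U ∈ τ : U ⊆ A}. Opens contained in A: ∅, {x38}.
Taking the union of these: int(A) = {x38}.
cl(A) = ⋂ {C closed : A ⊆ C}. Closed sets containing A: {x36, x37, x38, x39}, {x36, x37, x38, x39, x40}.
Intersecting these: cl(A) = {x36, x37, x38, x39}.
∂A = cl(A) ∖ int(A) = {x36, x37, x38, x39} ∖ {x38} = {x36, x37, x39}.


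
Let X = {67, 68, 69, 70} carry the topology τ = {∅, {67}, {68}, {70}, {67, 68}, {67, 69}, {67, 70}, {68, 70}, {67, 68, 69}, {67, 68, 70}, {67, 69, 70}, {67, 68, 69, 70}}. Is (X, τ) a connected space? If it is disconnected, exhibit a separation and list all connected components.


(X, τ) is disconnected; components = [{68}, {70}, {67, 69}].

Find clopen sets (U ∈ τ with X ∖ U ∈ τ):
  U = ∅, X ∖ U = {67, 68, 69, 70} — both open, so U is clopen.
  U = {68}, X ∖ U = {67, 69, 70} — both open, so U is clopen.
  U = {70}, X ∖ U = {67, 68, 69} — both open, so U is clopen.
  U = {67, 69}, X ∖ U = {68, 70} — both open, so U is clopen.
  U = {68, 70}, X ∖ U = {67, 69} — both open, so U is clopen.
  U = {67, 68, 69}, X ∖ U = {70} — both open, so U is clopen.
  U = {67, 69, 70}, X ∖ U = {68} — both open, so U is clopen.
  U = {67, 68, 69, 70}, X ∖ U = ∅ — both open, so U is clopen.
Nontrivial clopen(s) exist: e.g. {68, 70}. So (X, τ) is disconnected.
Compute connected components by grouping points that agree on all clopens:
  component: {68}
  component: {70}
  component: {67, 69}


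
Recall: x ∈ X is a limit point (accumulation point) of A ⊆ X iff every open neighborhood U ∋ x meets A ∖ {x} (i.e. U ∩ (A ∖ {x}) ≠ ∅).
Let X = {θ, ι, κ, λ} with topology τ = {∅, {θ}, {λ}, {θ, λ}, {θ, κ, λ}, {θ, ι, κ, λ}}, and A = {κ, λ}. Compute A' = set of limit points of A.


A' = {ι, κ}

For each x ∈ X, list the open sets U ∈ τ with x ∈ U, then check whether U ∩ (A ∖ {x}) ≠ ∅ for every such U.
  x = θ: open {θ} ∋ x has {θ} ∩ (A ∖ {θ}) = ∅, so x is NOT a limit point.
  x = ι: opens ∋ x are {θ, ι, κ, λ}; each meets A ∖ {ι}, so x IS a limit point.
  x = κ: opens ∋ x are {θ, κ, λ}, {θ, ι, κ, λ}; each meets A ∖ {κ}, so x IS a limit point.
  x = λ: open {λ} ∋ x has {λ} ∩ (A ∖ {λ}) = ∅, so x is NOT a limit point.
Collecting: A' = {ι, κ}.


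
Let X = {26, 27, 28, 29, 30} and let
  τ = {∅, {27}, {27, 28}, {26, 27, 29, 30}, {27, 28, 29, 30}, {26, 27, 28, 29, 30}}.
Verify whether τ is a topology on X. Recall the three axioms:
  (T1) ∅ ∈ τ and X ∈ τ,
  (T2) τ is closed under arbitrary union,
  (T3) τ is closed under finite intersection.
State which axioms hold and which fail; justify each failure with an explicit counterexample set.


τ is NOT a topology on X.

Axiom (T1): ∅ ∈ τ? Yes; X ∈ τ? Yes.
Axiom (T2/T3): check pairwise unions and intersections of members of τ.
Counterexample for (T3): {26, 27, 29, 30} ∩ {27, 28, 29, 30} = {27, 29, 30} ∉ τ. Therefore τ is NOT a topology.


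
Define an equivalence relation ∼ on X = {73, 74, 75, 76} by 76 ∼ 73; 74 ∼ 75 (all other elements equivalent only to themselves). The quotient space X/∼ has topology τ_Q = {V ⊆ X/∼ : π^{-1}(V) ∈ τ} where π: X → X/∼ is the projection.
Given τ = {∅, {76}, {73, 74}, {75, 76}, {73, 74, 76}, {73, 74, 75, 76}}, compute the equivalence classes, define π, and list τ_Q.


X/∼ = {[73=76], [74=75]}; |τ_Q| = 2.

Equivalence classes: [73=76], [74=75].
Quotient map π: X → X/∼ sends 73 ↦ [73=76], 74 ↦ [74=75], 75 ↦ [74=75], 76 ↦ [73=76].
For each subset V ⊆ X/∼, compute π^{-1}(V) ⊆ X and check whether π^{-1}(V) ∈ τ. V is open in τ_Q iff π^{-1}(V) ∈ τ.
  V = {}: π^{-1}(V) = ∅ ∈ τ ✓.
  V = {[73=76]}: π^{-1}(V) = {73, 76} ∉ τ ✗.
  V = {[74=75]}: π^{-1}(V) = {74, 75} ∉ τ ✗.
  V = {[73=76], [74=75]}: π^{-1}(V) = {73, 74, 75, 76} ∈ τ ✓.
Open sets in the quotient: τ_Q = {{}, {[73=76], [74=75]}} (2 elements).


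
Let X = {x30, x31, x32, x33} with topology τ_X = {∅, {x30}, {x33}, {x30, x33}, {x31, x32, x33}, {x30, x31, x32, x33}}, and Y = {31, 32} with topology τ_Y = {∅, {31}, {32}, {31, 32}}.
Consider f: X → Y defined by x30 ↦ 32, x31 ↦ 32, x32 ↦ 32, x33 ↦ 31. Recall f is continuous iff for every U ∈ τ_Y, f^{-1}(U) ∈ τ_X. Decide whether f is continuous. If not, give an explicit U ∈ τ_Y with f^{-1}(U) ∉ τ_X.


f is NOT continuous.

Compute f^{-1}(U) for each U ∈ τ_Y:
  U = ∅: f^{-1}(U) = ∅ ∈ τ_X ✓.
  U = {31}: f^{-1}(U) = {x33} ∈ τ_X ✓.
  U = {32}: f^{-1}(U) = {x30, x31, x32} ∉ τ_X ✗.
  U = {31, 32}: f^{-1}(U) = {x30, x31, x32, x33} ∈ τ_X ✓.
Found U = {32} with f^{-1}(U) = {x30, x31, x32} not in τ_X. Therefore f is NOT continuous.


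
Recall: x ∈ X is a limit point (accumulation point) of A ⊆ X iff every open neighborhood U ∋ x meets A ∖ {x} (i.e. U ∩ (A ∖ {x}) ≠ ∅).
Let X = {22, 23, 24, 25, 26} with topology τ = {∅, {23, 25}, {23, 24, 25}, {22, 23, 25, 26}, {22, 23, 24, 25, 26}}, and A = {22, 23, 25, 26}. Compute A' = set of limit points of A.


A' = {22, 23, 24, 25, 26}

For each x ∈ X, list the open sets U ∈ τ with x ∈ U, then check whether U ∩ (A ∖ {x}) ≠ ∅ for every such U.
  x = 22: opens ∋ x are {22, 23, 25, 26}, {22, 23, 24, 25, 26}; each meets A ∖ {22}, so x IS a limit point.
  x = 23: opens ∋ x are {23, 25}, {23, 24, 25}, {22, 23, 25, 26}, {22, 23, 24, 25, 26}; each meets A ∖ {23}, so x IS a limit point.
  x = 24: opens ∋ x are {23, 24, 25}, {22, 23, 24, 25, 26}; each meets A ∖ {24}, so x IS a limit point.
  x = 25: opens ∋ x are {23, 25}, {23, 24, 25}, {22, 23, 25, 26}, {22, 23, 24, 25, 26}; each meets A ∖ {25}, so x IS a limit point.
  x = 26: opens ∋ x are {22, 23, 25, 26}, {22, 23, 24, 25, 26}; each meets A ∖ {26}, so x IS a limit point.
Collecting: A' = {22, 23, 24, 25, 26}.


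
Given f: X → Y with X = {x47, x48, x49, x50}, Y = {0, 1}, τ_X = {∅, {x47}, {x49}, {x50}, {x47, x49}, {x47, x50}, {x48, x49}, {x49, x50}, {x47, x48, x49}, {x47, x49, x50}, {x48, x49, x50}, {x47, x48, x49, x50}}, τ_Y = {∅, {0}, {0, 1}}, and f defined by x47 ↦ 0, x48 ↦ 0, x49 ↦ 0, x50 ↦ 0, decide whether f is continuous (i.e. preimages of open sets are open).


f IS continuous.

Compute f^{-1}(U) for each U ∈ τ_Y:
  U = ∅: f^{-1}(U) = ∅ ∈ τ_X ✓.
  U = {0}: f^{-1}(U) = {x47, x48, x49, x50} ∈ τ_X ✓.
  U = {0, 1}: f^{-1}(U) = {x47, x48, x49, x50} ∈ τ_X ✓.
Every preimage lies in τ_X, so f IS continuous.


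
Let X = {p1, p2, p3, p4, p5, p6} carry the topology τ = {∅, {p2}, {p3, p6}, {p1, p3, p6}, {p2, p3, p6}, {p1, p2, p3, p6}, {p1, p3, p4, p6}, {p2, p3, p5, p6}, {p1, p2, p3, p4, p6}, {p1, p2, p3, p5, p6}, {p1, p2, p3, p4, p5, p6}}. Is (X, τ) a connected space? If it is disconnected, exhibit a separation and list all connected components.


(X, τ) is connected.

Find clopen sets (U ∈ τ with X ∖ U ∈ τ):
  U = ∅, X ∖ U = {p1, p2, p3, p4, p5, p6} — both open, so U is clopen.
  U = {p1, p2, p3, p4, p5, p6}, X ∖ U = ∅ — both open, so U is clopen.
Only trivial clopens (∅ and X) exist, so (X, τ) is connected.
Compute connected components by grouping points that agree on all clopens:
  component: {p1, p2, p3, p4, p5, p6}


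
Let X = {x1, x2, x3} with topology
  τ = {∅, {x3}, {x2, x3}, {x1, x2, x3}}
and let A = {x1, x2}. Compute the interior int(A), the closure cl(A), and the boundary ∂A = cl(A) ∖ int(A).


int(A) = ∅, cl(A) = {x1, x2}, ∂A = {x1, x2}.

Closed sets in (X, τ) are complements of opens:
  closed(X, τ) = {∅, {x1}, {x1, x2}, {x1, x2, x3}}.
int(A) = ⋃ {U ∈ τ : U ⊆ A}. Opens contained in A: ∅.
Taking the union of these: int(A) = ∅.
cl(A) = ⋂ {C closed : A ⊆ C}. Closed sets containing A: {x1, x2}, {x1, x2, x3}.
Intersecting these: cl(A) = {x1, x2}.
∂A = cl(A) ∖ int(A) = {x1, x2} ∖ ∅ = {x1, x2}.


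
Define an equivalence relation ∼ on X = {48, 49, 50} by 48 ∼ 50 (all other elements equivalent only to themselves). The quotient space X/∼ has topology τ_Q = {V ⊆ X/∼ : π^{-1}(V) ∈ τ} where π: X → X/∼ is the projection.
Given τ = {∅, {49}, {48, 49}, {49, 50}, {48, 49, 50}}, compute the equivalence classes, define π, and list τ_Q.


X/∼ = {[48=50], [49]}; |τ_Q| = 3.

Equivalence classes: [48=50], [49].
Quotient map π: X → X/∼ sends 48 ↦ [48=50], 49 ↦ [49], 50 ↦ [48=50].
For each subset V ⊆ X/∼, compute π^{-1}(V) ⊆ X and check whether π^{-1}(V) ∈ τ. V is open in τ_Q iff π^{-1}(V) ∈ τ.
  V = {}: π^{-1}(V) = ∅ ∈ τ ✓.
  V = {[48=50]}: π^{-1}(V) = {48, 50} ∉ τ ✗.
  V = {[49]}: π^{-1}(V) = {49} ∈ τ ✓.
  V = {[48=50], [49]}: π^{-1}(V) = {48, 49, 50} ∈ τ ✓.
Open sets in the quotient: τ_Q = {{}, {[49]}, {[48=50], [49]}} (3 elements).


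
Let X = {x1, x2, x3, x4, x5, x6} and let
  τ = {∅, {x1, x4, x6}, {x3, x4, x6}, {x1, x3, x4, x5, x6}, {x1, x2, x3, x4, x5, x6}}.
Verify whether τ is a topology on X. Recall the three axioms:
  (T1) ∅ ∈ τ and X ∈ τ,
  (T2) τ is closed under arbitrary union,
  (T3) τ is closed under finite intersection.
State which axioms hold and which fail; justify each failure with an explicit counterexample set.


τ is NOT a topology on X.

Axiom (T1): ∅ ∈ τ? Yes; X ∈ τ? Yes.
Axiom (T2/T3): check pairwise unions and intersections of members of τ.
Counterexample for (T3): {x1, x4, x6} ∩ {x3, x4, x6} = {x4, x6} ∉ τ. Therefore τ is NOT a topology.


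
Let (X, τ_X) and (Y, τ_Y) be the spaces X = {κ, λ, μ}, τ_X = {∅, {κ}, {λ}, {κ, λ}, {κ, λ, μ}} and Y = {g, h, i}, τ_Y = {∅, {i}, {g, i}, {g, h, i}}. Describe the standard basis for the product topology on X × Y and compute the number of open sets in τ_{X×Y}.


Basis B = {∅ × ∅, {κ} × {i}, {λ} × {i}, {κ} × {g, i}, {κ, λ} × {i}, {λ} × {g, i}, {κ} × {g, h, i}, {κ, λ, μ} × {i}, {λ} × {g, h, i}, {κ, λ} × {g, i}, {κ, λ} × {g, h, i}, {κ, λ, μ} × {g, i}, {κ, λ, μ} × {g, h, i}}; |τ_{X×Y}| = 30.

Enumerate products U × V with U ∈ τ_X, V ∈ τ_Y (deduplicated):
  ∅ × ∅ = {} (∅)
  {κ} × {i} = {(κ,i)}
  {λ} × {i} = {(λ,i)}
  {κ} × {g, i} = {(κ,g), (κ,i)}
  {κ, λ} × {i} = {(κ,i), (λ,i)}
  {λ} × {g, i} = {(λ,g), (λ,i)}
  {κ} × {g, h, i} = {(κ,g), (κ,h), (κ,i)}
  {κ, λ, μ} × {i} = {(κ,i), (λ,i), (μ,i)}
  {λ} × {g, h, i} = {(λ,g), (λ,h), (λ,i)}
  {κ, λ} × {g, i} = {(κ,g), (κ,i), (λ,g), (λ,i)}
  {κ, λ} × {g, h, i} = {(κ,g), (κ,h), (κ,i), (λ,g), (λ,h), (λ,i)}
  {κ, λ, μ} × {g, i} = {(κ,g), (κ,i), (λ,g), (λ,i), (μ,g), (μ,i)}
  {κ, λ, μ} × {g, h, i} = {(κ,g), (κ,h), (κ,i), (λ,g), (λ,h), (λ,i), (μ,g), (μ,h), (μ,i)}
These 13 distinct sets form the basis B.
Close under arbitrary unions to get τ_{X×Y}; counting gives |τ_{X×Y}| = 30.


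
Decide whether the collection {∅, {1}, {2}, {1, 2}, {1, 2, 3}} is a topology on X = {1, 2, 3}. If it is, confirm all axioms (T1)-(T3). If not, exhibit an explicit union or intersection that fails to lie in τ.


τ IS a topology on X.

Axiom (T1): ∅ ∈ τ? Yes; X ∈ τ? Yes.
Axiom (T2/T3): check pairwise unions and intersections of members of τ.
All pairwise intersections and unions checked — each lies in τ. Therefore τ satisfies (T1), (T2), (T3): it IS a topology on X.


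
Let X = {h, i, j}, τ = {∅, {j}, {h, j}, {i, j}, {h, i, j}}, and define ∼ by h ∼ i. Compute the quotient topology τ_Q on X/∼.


X/∼ = {[h=i], [j]}; |τ_Q| = 3.

Equivalence classes: [h=i], [j].
Quotient map π: X → X/∼ sends h ↦ [h=i], i ↦ [h=i], j ↦ [j].
For each subset V ⊆ X/∼, compute π^{-1}(V) ⊆ X and check whether π^{-1}(V) ∈ τ. V is open in τ_Q iff π^{-1}(V) ∈ τ.
  V = {}: π^{-1}(V) = ∅ ∈ τ ✓.
  V = {[h=i]}: π^{-1}(V) = {h, i} ∉ τ ✗.
  V = {[j]}: π^{-1}(V) = {j} ∈ τ ✓.
  V = {[h=i], [j]}: π^{-1}(V) = {h, i, j} ∈ τ ✓.
Open sets in the quotient: τ_Q = {{}, {[j]}, {[h=i], [j]}} (3 elements).


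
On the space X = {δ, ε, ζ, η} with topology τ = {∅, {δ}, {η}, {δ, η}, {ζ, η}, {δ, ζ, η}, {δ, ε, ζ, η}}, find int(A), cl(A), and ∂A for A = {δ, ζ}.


int(A) = {δ}, cl(A) = {δ, ε, ζ}, ∂A = {ε, ζ}.

Closed sets in (X, τ) are complements of opens:
  closed(X, τ) = {∅, {ε}, {δ, ε}, {ε, ζ}, {δ, ε, ζ}, {ε, ζ, η}, {δ, ε, ζ, η}}.
int(A) = ⋃ {U ∈ τ : U ⊆ A}. Opens contained in A: ∅, {δ}.
Taking the union of these: int(A) = {δ}.
cl(A) = ⋂ {C closed : A ⊆ C}. Closed sets containing A: {δ, ε, ζ}, {δ, ε, ζ, η}.
Intersecting these: cl(A) = {δ, ε, ζ}.
∂A = cl(A) ∖ int(A) = {δ, ε, ζ} ∖ {δ} = {ε, ζ}.


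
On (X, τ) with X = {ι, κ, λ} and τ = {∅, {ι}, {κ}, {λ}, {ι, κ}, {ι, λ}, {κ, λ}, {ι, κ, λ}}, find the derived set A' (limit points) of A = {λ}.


A' = ∅

For each x ∈ X, list the open sets U ∈ τ with x ∈ U, then check whether U ∩ (A ∖ {x}) ≠ ∅ for every such U.
  x = ι: open {ι} ∋ x has {ι} ∩ (A ∖ {ι}) = ∅, so x is NOT a limit point.
  x = κ: open {κ} ∋ x has {κ} ∩ (A ∖ {κ}) = ∅, so x is NOT a limit point.
  x = λ: open {λ} ∋ x has {λ} ∩ (A ∖ {λ}) = ∅, so x is NOT a limit point.
Collecting: A' = ∅.


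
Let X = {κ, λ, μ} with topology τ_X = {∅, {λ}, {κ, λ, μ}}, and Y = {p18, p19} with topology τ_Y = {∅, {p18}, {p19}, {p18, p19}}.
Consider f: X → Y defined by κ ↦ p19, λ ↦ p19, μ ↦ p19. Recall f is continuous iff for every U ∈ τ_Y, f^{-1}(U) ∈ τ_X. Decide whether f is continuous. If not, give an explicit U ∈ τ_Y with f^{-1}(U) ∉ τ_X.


f IS continuous.

Compute f^{-1}(U) for each U ∈ τ_Y:
  U = ∅: f^{-1}(U) = ∅ ∈ τ_X ✓.
  U = {p18}: f^{-1}(U) = ∅ ∈ τ_X ✓.
  U = {p19}: f^{-1}(U) = {κ, λ, μ} ∈ τ_X ✓.
  U = {p18, p19}: f^{-1}(U) = {κ, λ, μ} ∈ τ_X ✓.
Every preimage lies in τ_X, so f IS continuous.


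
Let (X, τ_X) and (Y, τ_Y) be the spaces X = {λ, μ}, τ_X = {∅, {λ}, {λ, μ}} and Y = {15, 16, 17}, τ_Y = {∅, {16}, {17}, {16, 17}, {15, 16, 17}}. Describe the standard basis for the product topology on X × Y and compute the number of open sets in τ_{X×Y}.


Basis B = {∅ × ∅, {λ} × {16}, {λ} × {17}, {λ} × {16, 17}, {λ, μ} × {16}, {λ, μ} × {17}, {λ} × {15, 16, 17}, {λ, μ} × {16, 17}, {λ, μ} × {15, 16, 17}}; |τ_{X×Y}| = 14.

Enumerate products U × V with U ∈ τ_X, V ∈ τ_Y (deduplicated):
  ∅ × ∅ = {} (∅)
  {λ} × {16} = {(λ,16)}
  {λ} × {17} = {(λ,17)}
  {λ} × {16, 17} = {(λ,16), (λ,17)}
  {λ, μ} × {16} = {(λ,16), (μ,16)}
  {λ, μ} × {17} = {(λ,17), (μ,17)}
  {λ} × {15, 16, 17} = {(λ,15), (λ,16), (λ,17)}
  {λ, μ} × {16, 17} = {(λ,16), (λ,17), (μ,16), (μ,17)}
  {λ, μ} × {15, 16, 17} = {(λ,15), (λ,16), (λ,17), (μ,15), (μ,16), (μ,17)}
These 9 distinct sets form the basis B.
Close under arbitrary unions to get τ_{X×Y}; counting gives |τ_{X×Y}| = 14.


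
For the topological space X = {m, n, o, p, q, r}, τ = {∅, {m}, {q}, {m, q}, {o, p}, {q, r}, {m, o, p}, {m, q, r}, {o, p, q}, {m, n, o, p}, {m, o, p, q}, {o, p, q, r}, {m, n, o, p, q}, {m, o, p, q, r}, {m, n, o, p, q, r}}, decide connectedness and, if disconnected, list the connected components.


(X, τ) is disconnected; components = [{q, r}, {m, n, o, p}].

Find clopen sets (U ∈ τ with X ∖ U ∈ τ):
  U = ∅, X ∖ U = {m, n, o, p, q, r} — both open, so U is clopen.
  U = {q, r}, X ∖ U = {m, n, o, p} — both open, so U is clopen.
  U = {m, n, o, p}, X ∖ U = {q, r} — both open, so U is clopen.
  U = {m, n, o, p, q, r}, X ∖ U = ∅ — both open, so U is clopen.
Nontrivial clopen(s) exist: e.g. {m, n, o, p}. So (X, τ) is disconnected.
Compute connected components by grouping points that agree on all clopens:
  component: {q, r}
  component: {m, n, o, p}


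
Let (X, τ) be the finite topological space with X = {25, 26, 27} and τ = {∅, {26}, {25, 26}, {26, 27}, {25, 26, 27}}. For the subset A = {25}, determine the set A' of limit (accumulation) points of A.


A' = ∅

For each x ∈ X, list the open sets U ∈ τ with x ∈ U, then check whether U ∩ (A ∖ {x}) ≠ ∅ for every such U.
  x = 25: open {25, 26} ∋ x has {25, 26} ∩ (A ∖ {25}) = ∅, so x is NOT a limit point.
  x = 26: open {26} ∋ x has {26} ∩ (A ∖ {26}) = ∅, so x is NOT a limit point.
  x = 27: open {26, 27} ∋ x has {26, 27} ∩ (A ∖ {27}) = ∅, so x is NOT a limit point.
Collecting: A' = ∅.


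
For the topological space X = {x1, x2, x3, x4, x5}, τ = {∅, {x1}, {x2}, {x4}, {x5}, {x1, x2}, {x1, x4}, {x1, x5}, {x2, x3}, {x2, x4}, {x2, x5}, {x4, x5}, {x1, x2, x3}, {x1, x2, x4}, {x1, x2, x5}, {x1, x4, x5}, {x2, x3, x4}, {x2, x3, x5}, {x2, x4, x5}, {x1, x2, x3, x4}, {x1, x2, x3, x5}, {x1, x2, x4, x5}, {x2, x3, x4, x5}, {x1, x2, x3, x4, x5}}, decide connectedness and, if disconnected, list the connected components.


(X, τ) is disconnected; components = [{x1}, {x4}, {x5}, {x2, x3}].

Find clopen sets (U ∈ τ with X ∖ U ∈ τ):
  U = ∅, X ∖ U = {x1, x2, x3, x4, x5} — both open, so U is clopen.
  U = {x1}, X ∖ U = {x2, x3, x4, x5} — both open, so U is clopen.
  U = {x4}, X ∖ U = {x1, x2, x3, x5} — both open, so U is clopen.
  U = {x5}, X ∖ U = {x1, x2, x3, x4} — both open, so U is clopen.
  U = {x1, x4}, X ∖ U = {x2, x3, x5} — both open, so U is clopen.
  U = {x1, x5}, X ∖ U = {x2, x3, x4} — both open, so U is clopen.
  U = {x2, x3}, X ∖ U = {x1, x4, x5} — both open, so U is clopen.
  U = {x4, x5}, X ∖ U = {x1, x2, x3} — both open, so U is clopen.
  U = {x1, x2, x3}, X ∖ U = {x4, x5} — both open, so U is clopen.
  U = {x1, x4, x5}, X ∖ U = {x2, x3} — both open, so U is clopen.
  U = {x2, x3, x4}, X ∖ U = {x1, x5} — both open, so U is clopen.
  U = {x2, x3, x5}, X ∖ U = {x1, x4} — both open, so U is clopen.
  U = {x1, x2, x3, x4}, X ∖ U = {x5} — both open, so U is clopen.
  U = {x1, x2, x3, x5}, X ∖ U = {x4} — both open, so U is clopen.
  U = {x2, x3, x4, x5}, X ∖ U = {x1} — both open, so U is clopen.
  U = {x1, x2, x3, x4, x5}, X ∖ U = ∅ — both open, so U is clopen.
Nontrivial clopen(s) exist: e.g. {x1, x2, x3}. So (X, τ) is disconnected.
Compute connected components by grouping points that agree on all clopens:
  component: {x1}
  component: {x4}
  component: {x5}
  component: {x2, x3}


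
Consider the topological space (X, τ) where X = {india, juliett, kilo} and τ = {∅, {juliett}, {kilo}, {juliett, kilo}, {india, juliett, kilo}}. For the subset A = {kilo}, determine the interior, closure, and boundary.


int(A) = {kilo}, cl(A) = {india, kilo}, ∂A = {india}.

Closed sets in (X, τ) are complements of opens:
  closed(X, τ) = {∅, {india}, {india, juliett}, {india, kilo}, {india, juliett, kilo}}.
int(A) = ⋃ {U ∈ τ : U ⊆ A}. Opens contained in A: ∅, {kilo}.
Taking the union of these: int(A) = {kilo}.
cl(A) = ⋂ {C closed : A ⊆ C}. Closed sets containing A: {india, kilo}, {india, juliett, kilo}.
Intersecting these: cl(A) = {india, kilo}.
∂A = cl(A) ∖ int(A) = {india, kilo} ∖ {kilo} = {india}.
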